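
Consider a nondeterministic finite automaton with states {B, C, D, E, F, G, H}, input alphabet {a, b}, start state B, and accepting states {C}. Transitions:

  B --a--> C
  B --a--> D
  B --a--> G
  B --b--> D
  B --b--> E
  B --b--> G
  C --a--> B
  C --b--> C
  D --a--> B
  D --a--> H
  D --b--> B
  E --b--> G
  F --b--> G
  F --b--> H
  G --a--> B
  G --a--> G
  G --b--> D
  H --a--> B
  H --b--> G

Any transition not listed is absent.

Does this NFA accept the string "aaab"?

Yes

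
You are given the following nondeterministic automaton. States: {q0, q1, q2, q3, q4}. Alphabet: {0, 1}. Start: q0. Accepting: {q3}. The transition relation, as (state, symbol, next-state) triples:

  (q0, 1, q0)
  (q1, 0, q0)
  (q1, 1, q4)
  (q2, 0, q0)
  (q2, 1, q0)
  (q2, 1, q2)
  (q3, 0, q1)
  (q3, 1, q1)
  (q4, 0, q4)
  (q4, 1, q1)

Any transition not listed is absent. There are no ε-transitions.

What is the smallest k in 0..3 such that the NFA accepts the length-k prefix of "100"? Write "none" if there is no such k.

none

Start in {q0}.
Read '1': {q0} → {q0}.
Read '0': {q0} → ∅.
The set is empty and remains empty for the remaining 1 symbol.
No reachable set along the way intersects F.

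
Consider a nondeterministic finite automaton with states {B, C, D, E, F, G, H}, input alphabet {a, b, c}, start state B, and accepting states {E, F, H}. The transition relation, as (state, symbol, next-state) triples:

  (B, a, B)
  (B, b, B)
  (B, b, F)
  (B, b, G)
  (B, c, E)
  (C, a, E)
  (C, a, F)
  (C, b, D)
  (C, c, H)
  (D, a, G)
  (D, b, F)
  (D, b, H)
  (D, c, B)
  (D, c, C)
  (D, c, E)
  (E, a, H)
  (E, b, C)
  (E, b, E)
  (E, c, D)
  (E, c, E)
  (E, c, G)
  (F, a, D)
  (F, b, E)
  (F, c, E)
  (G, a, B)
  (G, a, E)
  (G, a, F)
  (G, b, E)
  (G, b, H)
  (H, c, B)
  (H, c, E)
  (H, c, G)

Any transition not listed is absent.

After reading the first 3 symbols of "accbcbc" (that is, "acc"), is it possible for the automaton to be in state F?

No

Start in {B}.
Read 'a': B→{B}; now {B}.
Read 'c': B→{E}; now {E}.
Read 'c': E→{D, E, G}; now {D, E, G}.
State F is not in {D, E, G}.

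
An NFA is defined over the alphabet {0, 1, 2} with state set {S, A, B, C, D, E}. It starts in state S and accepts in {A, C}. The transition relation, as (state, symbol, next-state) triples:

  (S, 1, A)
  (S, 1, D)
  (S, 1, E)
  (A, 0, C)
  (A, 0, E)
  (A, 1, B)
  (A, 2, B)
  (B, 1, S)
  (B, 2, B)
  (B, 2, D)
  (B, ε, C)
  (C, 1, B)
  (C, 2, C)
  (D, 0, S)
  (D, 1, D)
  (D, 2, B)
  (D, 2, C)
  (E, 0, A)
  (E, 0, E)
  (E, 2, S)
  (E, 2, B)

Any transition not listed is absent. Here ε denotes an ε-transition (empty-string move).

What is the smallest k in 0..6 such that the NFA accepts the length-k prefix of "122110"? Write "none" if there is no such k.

1

Start in {S}.
Read '1': S→{A, D, E}; now {A, D, E}.
None of the earlier sets intersect F, but {A, D, E} does.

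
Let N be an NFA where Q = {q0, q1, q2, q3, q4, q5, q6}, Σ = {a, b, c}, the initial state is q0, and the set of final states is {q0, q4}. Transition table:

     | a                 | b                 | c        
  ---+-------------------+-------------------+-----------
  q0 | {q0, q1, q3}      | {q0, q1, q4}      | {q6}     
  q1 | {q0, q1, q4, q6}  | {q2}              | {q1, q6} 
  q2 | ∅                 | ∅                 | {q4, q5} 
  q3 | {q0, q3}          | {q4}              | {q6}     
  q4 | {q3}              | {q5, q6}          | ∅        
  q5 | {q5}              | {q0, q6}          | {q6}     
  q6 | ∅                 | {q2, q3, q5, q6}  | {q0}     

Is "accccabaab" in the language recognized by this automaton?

Start in {q0}.
Read 'a': {q0} → {q0, q1, q3}.
Read 'c': {q0, q1, q3} → {q1, q6}.
Read 'c': {q1, q6} → {q0, q1, q6}.
Read 'c': {q0, q1, q6} → {q0, q1, q6}.
Read 'c': {q0, q1, q6} → {q0, q1, q6}.
Read 'a': {q0, q1, q6} → {q0, q1, q3, q4, q6}.
Read 'b': {q0, q1, q3, q4, q6} → {q0, q1, q2, q3, q4, q5, q6}.
Read 'a': {q0, q1, q2, q3, q4, q5, q6} → {q0, q1, q3, q4, q5, q6}.
Read 'a': {q0, q1, q3, q4, q5, q6} → {q0, q1, q3, q4, q5, q6}.
Read 'b': {q0, q1, q3, q4, q5, q6} → {q0, q1, q2, q3, q4, q5, q6}.
The final set {q0, q1, q2, q3, q4, q5, q6} contains the accepting states q0, q4.

Yes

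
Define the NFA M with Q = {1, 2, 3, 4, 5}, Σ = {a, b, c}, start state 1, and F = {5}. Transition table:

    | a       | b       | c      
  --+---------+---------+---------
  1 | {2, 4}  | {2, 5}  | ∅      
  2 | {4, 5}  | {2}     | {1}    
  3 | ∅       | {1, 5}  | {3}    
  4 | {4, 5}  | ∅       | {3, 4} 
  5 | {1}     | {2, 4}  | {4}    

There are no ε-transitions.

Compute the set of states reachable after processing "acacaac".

Start in {1}.
Read 'a': 1→{2, 4}; now {2, 4}.
Read 'c': 2→{1}, 4→{3, 4}; now {1, 3, 4}.
Read 'a': 1→{2, 4}, 3→∅, 4→{4, 5}; now {2, 4, 5}.
Read 'c': 2→{1}, 4→{3, 4}, 5→{4}; now {1, 3, 4}.
Read 'a': 1→{2, 4}, 3→∅, 4→{4, 5}; now {2, 4, 5}.
Read 'a': 2→{4, 5}, 4→{4, 5}, 5→{1}; now {1, 4, 5}.
Read 'c': 1→∅, 4→{3, 4}, 5→{4}; now {3, 4}.

{3, 4}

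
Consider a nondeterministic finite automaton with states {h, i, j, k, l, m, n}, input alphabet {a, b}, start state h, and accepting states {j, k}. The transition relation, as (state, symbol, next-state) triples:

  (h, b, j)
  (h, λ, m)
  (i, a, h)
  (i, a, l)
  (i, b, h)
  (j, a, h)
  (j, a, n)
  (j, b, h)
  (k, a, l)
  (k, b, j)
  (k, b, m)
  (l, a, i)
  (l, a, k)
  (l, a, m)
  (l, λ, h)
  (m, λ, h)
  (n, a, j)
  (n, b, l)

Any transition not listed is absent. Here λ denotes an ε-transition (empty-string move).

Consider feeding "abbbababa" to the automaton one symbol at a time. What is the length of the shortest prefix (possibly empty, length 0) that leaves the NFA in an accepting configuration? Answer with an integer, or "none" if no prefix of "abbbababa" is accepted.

none

Start: ε-closure({h}) = {h, m}.
Read 'a': h→∅, m→∅; now ∅.
The set is empty and remains empty for the remaining 8 symbols.
No reachable set along the way intersects F.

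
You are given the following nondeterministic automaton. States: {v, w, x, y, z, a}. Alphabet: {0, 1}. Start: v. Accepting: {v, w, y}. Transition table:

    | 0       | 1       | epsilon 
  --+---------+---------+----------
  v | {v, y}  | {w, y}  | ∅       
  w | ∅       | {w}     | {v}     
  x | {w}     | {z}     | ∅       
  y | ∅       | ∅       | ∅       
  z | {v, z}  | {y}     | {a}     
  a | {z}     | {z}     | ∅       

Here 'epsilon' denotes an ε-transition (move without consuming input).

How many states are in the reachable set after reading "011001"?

3

Start in {v}.
Read '0': {v} → {v, y}.
Read '1': {v, y} → {v, w, y}.
Read '1': {v, w, y} → {v, w, y}.
Read '0': {v, w, y} → {v, y}.
Read '0': {v, y} → {v, y}.
Read '1': {v, y} → {v, w, y}.
That set has 3 states.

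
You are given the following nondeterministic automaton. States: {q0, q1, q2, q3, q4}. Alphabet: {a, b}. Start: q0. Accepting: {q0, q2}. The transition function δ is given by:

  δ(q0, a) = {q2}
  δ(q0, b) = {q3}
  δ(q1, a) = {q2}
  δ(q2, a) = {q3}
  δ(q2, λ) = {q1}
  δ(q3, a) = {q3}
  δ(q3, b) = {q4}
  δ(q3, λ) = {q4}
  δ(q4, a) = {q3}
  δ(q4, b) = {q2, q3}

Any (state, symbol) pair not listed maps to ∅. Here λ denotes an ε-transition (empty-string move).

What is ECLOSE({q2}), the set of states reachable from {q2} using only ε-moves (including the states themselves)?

{q1, q2}

Begin with {q2}.
ε-move q2 → q1; add q1.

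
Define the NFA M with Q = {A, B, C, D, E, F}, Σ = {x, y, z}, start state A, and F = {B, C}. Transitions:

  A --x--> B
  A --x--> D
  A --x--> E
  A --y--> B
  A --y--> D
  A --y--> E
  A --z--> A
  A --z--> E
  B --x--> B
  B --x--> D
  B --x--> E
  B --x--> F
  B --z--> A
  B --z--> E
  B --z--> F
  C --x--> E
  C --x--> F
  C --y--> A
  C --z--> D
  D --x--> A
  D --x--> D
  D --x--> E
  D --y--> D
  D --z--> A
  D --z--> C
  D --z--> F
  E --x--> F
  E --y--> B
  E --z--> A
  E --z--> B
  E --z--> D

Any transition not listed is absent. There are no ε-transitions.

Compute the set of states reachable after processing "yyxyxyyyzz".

{A, D, E}

Start in {A}.
Read 'y': A→{B, D, E}; now {B, D, E}.
Read 'y': B→∅, D→{D}, E→{B}; now {B, D}.
Read 'x': B→{B, D, E, F}, D→{A, D, E}; now {A, B, D, E, F}.
Read 'y': A→{B, D, E}, B→∅, D→{D}, E→{B}, F→∅; now {B, D, E}.
Read 'x': B→{B, D, E, F}, D→{A, D, E}, E→{F}; now {A, B, D, E, F}.
Read 'y': A→{B, D, E}, B→∅, D→{D}, E→{B}, F→∅; now {B, D, E}.
Read 'y': B→∅, D→{D}, E→{B}; now {B, D}.
Read 'y': B→∅, D→{D}; now {D}.
Read 'z': D→{A, C, F}; now {A, C, F}.
Read 'z': A→{A, E}, C→{D}, F→∅; now {A, D, E}.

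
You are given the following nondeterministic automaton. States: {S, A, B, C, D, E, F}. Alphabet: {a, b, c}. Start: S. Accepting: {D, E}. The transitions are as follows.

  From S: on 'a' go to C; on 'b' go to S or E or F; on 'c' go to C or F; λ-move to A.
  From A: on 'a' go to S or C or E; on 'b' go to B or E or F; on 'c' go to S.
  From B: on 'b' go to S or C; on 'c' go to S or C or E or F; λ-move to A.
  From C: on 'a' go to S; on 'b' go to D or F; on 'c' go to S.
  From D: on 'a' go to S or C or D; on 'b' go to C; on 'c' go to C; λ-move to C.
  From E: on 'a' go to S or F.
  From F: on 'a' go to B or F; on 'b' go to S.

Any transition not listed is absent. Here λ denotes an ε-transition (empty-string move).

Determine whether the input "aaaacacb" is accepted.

Yes

Start: ε-closure({S}) = {S, A}.
Read 'a': {S, A} → {S, A, C, E}.
Read 'a': {S, A, C, E} → {S, A, C, E, F}.
Read 'a': {S, A, C, E, F} → {S, A, B, C, E, F}.
Read 'a': {S, A, B, C, E, F} → {S, A, B, C, E, F}.
Read 'c': {S, A, B, C, E, F} → {S, A, C, E, F}.
Read 'a': {S, A, C, E, F} → {S, A, B, C, E, F}.
Read 'c': {S, A, B, C, E, F} → {S, A, C, E, F}.
Read 'b': {S, A, C, E, F} → {S, A, B, C, D, E, F}.
The final set {S, A, B, C, D, E, F} contains the accepting states D, E.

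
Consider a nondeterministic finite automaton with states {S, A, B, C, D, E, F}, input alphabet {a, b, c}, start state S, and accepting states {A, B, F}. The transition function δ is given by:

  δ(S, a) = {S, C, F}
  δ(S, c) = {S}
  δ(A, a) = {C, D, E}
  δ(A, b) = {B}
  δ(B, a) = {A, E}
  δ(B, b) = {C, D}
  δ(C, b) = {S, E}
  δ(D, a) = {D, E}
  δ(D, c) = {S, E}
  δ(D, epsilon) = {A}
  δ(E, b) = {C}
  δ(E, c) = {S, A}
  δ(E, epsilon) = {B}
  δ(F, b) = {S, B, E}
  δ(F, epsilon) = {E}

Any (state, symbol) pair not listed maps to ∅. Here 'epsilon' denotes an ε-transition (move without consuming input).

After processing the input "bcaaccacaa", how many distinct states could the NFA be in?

Start in {S}.
Read 'b': {S} → ∅.
The set is empty and remains empty for the remaining 9 symbols.
That set has 0 states.

0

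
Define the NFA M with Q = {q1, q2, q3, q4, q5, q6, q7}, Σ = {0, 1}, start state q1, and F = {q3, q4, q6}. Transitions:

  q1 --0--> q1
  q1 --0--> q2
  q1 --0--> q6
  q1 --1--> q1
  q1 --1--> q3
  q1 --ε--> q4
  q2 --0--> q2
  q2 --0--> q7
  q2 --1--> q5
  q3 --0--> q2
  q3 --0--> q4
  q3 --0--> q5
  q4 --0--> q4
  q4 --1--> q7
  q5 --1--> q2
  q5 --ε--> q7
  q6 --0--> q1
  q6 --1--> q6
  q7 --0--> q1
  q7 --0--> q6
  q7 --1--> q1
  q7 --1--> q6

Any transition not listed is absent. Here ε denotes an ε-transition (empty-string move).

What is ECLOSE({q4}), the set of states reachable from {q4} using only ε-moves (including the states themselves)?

{q4}

Begin with {q4}.
No ε-moves leave this set, so the closure equals the set itself.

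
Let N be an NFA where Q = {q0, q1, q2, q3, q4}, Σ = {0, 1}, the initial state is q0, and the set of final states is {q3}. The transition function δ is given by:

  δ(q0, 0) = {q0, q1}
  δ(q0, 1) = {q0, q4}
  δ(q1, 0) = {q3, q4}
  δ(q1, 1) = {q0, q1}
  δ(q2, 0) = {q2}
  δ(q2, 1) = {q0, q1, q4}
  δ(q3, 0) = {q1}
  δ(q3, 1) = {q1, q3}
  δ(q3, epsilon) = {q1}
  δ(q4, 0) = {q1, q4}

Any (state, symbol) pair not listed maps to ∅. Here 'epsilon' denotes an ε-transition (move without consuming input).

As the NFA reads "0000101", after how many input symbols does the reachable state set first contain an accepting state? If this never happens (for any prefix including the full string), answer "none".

2

Start in {q0}.
Read '0': q0→{q0, q1}; now {q0, q1}.
Read '0': q0→{q0, q1}, q1→{q3, q4}; now {q0, q1, q3, q4}.
None of the earlier sets intersect F, but {q0, q1, q3, q4} does.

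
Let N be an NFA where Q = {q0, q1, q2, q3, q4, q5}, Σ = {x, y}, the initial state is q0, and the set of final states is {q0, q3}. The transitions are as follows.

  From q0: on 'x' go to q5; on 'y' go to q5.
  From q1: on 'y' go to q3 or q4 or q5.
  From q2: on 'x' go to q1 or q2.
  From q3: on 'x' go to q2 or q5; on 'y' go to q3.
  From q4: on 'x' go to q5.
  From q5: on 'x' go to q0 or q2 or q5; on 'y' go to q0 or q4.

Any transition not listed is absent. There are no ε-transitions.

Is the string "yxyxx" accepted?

Yes

Start in {q0}.
Read 'y': q0→{q5}; now {q5}.
Read 'x': q5→{q0, q2, q5}; now {q0, q2, q5}.
Read 'y': q0→{q5}, q2→∅, q5→{q0, q4}; now {q0, q4, q5}.
Read 'x': q0→{q5}, q4→{q5}, q5→{q0, q2, q5}; now {q0, q2, q5}.
Read 'x': q0→{q5}, q2→{q1, q2}, q5→{q0, q2, q5}; now {q0, q1, q2, q5}.
The final set {q0, q1, q2, q5} contains the accepting state q0.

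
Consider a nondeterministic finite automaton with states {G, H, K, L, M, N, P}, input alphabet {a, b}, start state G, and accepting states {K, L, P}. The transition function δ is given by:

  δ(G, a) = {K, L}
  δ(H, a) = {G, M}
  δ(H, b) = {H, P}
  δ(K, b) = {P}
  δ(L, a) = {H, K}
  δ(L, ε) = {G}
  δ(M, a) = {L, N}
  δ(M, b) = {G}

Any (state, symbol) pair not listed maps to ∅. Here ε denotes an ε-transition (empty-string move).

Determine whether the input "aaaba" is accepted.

Yes

Start in {G}.
Read 'a': G→{K, L}; union {K, L}; ε-closure = {G, K, L}.
Read 'a': G→{K, L}, K→∅, L→{H, K}; union {H, K, L}; ε-closure = {G, H, K, L}.
Read 'a': G→{K, L}, H→{G, M}, K→∅, L→{H, K}; now {G, H, K, L, M}.
Read 'b': G→∅, H→{H, P}, K→{P}, L→∅, M→{G}; now {G, H, P}.
Read 'a': G→{K, L}, H→{G, M}, P→∅; now {G, K, L, M}.
The final set {G, K, L, M} contains the accepting states K, L.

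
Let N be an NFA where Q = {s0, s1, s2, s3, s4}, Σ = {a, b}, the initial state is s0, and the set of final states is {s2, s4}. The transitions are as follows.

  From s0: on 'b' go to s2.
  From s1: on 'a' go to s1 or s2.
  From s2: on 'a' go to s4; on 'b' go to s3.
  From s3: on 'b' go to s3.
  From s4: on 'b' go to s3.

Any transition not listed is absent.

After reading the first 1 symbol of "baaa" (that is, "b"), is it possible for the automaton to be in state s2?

Yes

Start in {s0}.
Read 'b': {s0} → {s2}.
State s2 is in {s2}.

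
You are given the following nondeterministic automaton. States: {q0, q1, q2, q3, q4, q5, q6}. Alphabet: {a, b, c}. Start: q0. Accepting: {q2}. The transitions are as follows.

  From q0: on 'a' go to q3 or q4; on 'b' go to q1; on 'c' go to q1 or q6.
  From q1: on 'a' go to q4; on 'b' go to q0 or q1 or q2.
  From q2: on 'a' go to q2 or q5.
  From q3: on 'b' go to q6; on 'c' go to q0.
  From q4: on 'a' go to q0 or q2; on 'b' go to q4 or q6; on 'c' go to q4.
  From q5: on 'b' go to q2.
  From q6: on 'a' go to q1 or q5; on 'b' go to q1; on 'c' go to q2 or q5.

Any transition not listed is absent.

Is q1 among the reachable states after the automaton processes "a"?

Start in {q0}.
Read 'a': {q0} → {q3, q4}.
State q1 is not in {q3, q4}.

No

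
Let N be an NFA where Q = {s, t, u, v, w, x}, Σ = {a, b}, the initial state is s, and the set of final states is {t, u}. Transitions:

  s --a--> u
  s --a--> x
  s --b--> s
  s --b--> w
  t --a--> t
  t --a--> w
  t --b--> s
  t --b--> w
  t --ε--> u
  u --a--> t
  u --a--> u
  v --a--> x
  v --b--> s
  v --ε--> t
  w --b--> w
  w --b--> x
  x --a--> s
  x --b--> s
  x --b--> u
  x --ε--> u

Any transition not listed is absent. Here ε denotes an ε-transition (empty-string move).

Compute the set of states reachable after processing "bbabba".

{s, t, u, x}

Start in {s}.
Read 'b': s→{s, w}; now {s, w}.
Read 'b': s→{s, w}, w→{w, x}; union {s, w, x}; ε-closure = {s, u, w, x}.
Read 'a': s→{u, x}, u→{t, u}, w→∅, x→{s}; now {s, t, u, x}.
Read 'b': s→{s, w}, t→{s, w}, u→∅, x→{s, u}; now {s, u, w}.
Read 'b': s→{s, w}, u→∅, w→{w, x}; union {s, w, x}; ε-closure = {s, u, w, x}.
Read 'a': s→{u, x}, u→{t, u}, w→∅, x→{s}; now {s, t, u, x}.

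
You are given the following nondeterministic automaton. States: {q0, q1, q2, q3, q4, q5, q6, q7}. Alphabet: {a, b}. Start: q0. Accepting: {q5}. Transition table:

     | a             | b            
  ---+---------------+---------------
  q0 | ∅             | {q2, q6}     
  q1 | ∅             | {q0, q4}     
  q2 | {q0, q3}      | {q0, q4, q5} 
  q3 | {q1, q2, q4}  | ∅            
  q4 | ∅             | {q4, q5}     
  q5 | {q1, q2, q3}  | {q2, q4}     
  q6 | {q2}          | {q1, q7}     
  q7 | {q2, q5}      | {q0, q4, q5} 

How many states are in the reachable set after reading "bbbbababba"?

5

Start in {q0}.
Read 'b': {q0} → {q2, q6}.
Read 'b': {q2, q6} → {q0, q1, q4, q5, q7}.
Read 'b': {q0, q1, q4, q5, q7} → {q0, q2, q4, q5, q6}.
Read 'b': {q0, q2, q4, q5, q6} → {q0, q1, q2, q4, q5, q6, q7}.
Read 'a': {q0, q1, q2, q4, q5, q6, q7} → {q0, q1, q2, q3, q5}.
Read 'b': {q0, q1, q2, q3, q5} → {q0, q2, q4, q5, q6}.
Read 'a': {q0, q2, q4, q5, q6} → {q0, q1, q2, q3}.
Read 'b': {q0, q1, q2, q3} → {q0, q2, q4, q5, q6}.
Read 'b': {q0, q2, q4, q5, q6} → {q0, q1, q2, q4, q5, q6, q7}.
Read 'a': {q0, q1, q2, q4, q5, q6, q7} → {q0, q1, q2, q3, q5}.
That set has 5 states.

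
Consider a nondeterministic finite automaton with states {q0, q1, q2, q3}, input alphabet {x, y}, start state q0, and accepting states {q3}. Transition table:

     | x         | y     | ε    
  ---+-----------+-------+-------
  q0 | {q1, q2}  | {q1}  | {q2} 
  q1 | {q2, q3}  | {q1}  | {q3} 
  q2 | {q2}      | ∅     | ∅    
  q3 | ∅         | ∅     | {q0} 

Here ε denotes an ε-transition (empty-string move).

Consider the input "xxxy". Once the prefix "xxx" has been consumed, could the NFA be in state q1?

Start: ε-closure({q0}) = {q0, q2}.
Read 'x': q0→{q1, q2}, q2→{q2}; union {q1, q2}; ε-closure = {q0, q1, q2, q3}.
Read 'x': q0→{q1, q2}, q1→{q2, q3}, q2→{q2}, q3→∅; union {q1, q2, q3}; ε-closure = {q0, q1, q2, q3}.
Read 'x': q0→{q1, q2}, q1→{q2, q3}, q2→{q2}, q3→∅; union {q1, q2, q3}; ε-closure = {q0, q1, q2, q3}.
State q1 is in {q0, q1, q2, q3}.

Yes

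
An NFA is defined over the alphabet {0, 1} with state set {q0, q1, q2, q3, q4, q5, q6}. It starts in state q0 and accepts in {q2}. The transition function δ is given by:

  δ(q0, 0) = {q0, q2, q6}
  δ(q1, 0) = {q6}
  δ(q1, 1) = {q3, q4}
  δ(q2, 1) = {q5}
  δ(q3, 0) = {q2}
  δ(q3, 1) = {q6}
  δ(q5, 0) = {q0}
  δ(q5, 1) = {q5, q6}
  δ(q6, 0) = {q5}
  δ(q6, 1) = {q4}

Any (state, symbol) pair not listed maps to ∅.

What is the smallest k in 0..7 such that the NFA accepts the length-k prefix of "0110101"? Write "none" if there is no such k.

1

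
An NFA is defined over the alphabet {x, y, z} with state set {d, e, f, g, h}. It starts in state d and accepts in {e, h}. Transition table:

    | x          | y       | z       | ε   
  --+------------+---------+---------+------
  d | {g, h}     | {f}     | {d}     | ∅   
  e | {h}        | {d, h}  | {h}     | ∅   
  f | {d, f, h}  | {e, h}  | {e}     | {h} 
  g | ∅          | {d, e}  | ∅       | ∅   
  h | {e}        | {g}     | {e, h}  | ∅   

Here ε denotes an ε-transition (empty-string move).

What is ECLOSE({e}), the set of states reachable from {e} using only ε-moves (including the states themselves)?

{e}

Begin with {e}.
No ε-moves leave this set, so the closure equals the set itself.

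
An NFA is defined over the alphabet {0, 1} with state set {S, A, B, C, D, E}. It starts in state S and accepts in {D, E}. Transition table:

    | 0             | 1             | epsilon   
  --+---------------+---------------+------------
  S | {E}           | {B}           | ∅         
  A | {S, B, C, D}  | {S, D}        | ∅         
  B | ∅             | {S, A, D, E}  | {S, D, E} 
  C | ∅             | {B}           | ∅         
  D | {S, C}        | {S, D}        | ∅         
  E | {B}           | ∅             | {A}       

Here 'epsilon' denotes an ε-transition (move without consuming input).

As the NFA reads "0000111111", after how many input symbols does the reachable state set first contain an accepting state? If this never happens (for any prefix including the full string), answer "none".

1

Start in {S}.
Read '0': {S} → {A, E}.
None of the earlier sets intersect F, but {A, E} does.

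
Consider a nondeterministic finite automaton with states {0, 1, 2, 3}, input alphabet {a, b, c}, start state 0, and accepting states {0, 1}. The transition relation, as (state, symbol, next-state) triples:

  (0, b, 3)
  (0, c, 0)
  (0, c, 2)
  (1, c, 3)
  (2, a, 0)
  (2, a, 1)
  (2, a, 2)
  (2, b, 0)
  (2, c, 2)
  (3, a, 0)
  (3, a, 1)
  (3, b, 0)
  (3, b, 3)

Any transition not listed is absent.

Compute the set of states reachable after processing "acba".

Start in {0}.
Read 'a': 0→∅; now ∅.
The set is empty and remains empty for the remaining 3 symbols.

∅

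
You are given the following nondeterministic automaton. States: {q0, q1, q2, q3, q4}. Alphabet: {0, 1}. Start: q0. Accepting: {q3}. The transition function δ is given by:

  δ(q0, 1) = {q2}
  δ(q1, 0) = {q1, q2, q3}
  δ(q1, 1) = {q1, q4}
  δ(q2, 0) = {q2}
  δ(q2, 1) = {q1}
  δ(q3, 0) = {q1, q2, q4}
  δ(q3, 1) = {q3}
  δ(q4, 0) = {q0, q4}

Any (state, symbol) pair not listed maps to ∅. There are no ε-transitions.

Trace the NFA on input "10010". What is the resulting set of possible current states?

{q1, q2, q3}

Start in {q0}.
Read '1': q0→{q2}; now {q2}.
Read '0': q2→{q2}; now {q2}.
Read '0': q2→{q2}; now {q2}.
Read '1': q2→{q1}; now {q1}.
Read '0': q1→{q1, q2, q3}; now {q1, q2, q3}.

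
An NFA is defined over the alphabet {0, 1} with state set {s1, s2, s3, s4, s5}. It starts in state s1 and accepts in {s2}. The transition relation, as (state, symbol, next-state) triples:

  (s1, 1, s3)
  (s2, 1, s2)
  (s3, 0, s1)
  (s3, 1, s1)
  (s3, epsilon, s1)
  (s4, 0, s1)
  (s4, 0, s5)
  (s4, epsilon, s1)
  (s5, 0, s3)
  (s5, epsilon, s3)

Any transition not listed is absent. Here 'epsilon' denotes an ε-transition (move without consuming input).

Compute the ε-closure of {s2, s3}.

{s1, s2, s3}

Begin with {s2, s3}.
ε-move s3 → s1; add s1.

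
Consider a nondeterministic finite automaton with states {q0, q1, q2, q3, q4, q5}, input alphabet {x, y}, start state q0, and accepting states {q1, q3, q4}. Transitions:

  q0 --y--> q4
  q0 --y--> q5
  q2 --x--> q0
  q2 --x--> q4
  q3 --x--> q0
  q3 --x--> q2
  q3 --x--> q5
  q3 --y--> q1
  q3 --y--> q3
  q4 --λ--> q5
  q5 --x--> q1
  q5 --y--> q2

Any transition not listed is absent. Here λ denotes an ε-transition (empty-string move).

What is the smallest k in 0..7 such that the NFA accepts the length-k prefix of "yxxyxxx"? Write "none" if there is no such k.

Start in {q0}.
Read 'y': {q0} → {q4, q5}.
None of the earlier sets intersect F, but {q4, q5} does.

1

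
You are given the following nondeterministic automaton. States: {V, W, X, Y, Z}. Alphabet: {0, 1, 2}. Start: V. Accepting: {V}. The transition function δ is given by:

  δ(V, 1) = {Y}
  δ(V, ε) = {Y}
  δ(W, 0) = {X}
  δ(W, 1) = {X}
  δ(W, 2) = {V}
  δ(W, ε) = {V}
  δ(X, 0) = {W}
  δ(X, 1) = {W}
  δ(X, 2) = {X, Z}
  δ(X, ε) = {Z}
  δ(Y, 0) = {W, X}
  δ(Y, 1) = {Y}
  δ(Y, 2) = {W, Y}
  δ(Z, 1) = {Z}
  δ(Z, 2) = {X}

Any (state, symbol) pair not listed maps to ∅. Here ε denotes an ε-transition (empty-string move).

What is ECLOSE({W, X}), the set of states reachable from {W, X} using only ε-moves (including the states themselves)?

{V, W, X, Y, Z}

Begin with {W, X}.
ε-move W → V; add V.
ε-move V → Y; add Y.
ε-move X → Z; add Z.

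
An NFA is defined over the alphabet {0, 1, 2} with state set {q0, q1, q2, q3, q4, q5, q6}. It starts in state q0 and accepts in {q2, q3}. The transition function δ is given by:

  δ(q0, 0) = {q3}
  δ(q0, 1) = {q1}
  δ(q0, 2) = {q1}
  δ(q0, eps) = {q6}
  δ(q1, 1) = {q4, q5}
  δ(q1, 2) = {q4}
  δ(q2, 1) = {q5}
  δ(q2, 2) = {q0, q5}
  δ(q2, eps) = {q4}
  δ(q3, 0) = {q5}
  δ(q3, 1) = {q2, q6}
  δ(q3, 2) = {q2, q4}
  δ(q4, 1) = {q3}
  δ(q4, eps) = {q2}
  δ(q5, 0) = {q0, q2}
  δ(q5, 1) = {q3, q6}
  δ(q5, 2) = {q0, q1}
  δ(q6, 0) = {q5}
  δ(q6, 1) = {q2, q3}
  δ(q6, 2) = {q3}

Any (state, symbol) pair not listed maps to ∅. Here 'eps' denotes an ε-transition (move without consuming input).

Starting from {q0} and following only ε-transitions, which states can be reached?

Begin with {q0}.
ε-move q0 → q6; add q6.

{q0, q6}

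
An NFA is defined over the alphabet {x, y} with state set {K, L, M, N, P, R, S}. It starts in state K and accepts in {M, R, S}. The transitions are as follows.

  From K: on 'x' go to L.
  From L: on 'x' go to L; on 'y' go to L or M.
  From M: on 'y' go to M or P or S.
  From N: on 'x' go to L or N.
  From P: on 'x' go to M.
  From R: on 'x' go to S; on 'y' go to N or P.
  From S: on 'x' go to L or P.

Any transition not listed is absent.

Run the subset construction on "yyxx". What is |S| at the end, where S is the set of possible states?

0

Start in {K}.
Read 'y': K→∅; now ∅.
The set is empty and remains empty for the remaining 3 symbols.
That set has 0 states.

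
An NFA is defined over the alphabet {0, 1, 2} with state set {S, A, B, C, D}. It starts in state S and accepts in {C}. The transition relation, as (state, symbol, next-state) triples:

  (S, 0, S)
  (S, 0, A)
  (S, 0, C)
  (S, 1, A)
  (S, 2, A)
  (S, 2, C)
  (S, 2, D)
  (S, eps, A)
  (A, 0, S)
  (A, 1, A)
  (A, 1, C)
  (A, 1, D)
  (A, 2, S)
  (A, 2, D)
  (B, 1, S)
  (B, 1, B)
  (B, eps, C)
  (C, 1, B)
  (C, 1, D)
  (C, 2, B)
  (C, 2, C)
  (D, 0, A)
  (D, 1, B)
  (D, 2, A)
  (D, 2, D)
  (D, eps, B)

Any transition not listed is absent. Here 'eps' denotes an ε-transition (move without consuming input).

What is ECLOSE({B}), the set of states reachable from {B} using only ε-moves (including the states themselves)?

Begin with {B}.
ε-move B → C; add C.

{B, C}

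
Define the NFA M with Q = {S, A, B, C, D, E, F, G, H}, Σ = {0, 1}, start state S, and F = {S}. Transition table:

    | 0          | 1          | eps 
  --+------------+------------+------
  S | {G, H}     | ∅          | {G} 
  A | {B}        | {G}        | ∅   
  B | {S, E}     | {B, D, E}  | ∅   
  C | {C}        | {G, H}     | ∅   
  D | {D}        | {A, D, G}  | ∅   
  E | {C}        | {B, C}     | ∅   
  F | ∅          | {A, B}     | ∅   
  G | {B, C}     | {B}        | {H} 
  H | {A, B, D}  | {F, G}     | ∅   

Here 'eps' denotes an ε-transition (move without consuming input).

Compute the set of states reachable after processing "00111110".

{S, A, B, C, D, E, G, H}

Start: ε-closure({S}) = {S, G, H}.
Read '0': S→{G, H}, G→{B, C}, H→{A, B, D}; now {A, B, C, D, G, H}.
Read '0': A→{B}, B→{S, E}, C→{C}, D→{D}, G→{B, C}, H→{A, B, D}; union {S, A, B, C, D, E}; ε-closure = {S, A, B, C, D, E, G, H}.
Read '1': S→∅, A→{G}, B→{B, D, E}, C→{G, H}, D→{A, D, G}, E→{B, C}, G→{B}, H→{F, G}; now {A, B, C, D, E, F, G, H}.
Read '1': A→{G}, B→{B, D, E}, C→{G, H}, D→{A, D, G}, E→{B, C}, F→{A, B}, G→{B}, H→{F, G}; now {A, B, C, D, E, F, G, H}.
Read '1': A→{G}, B→{B, D, E}, C→{G, H}, D→{A, D, G}, E→{B, C}, F→{A, B}, G→{B}, H→{F, G}; now {A, B, C, D, E, F, G, H}.
Read '1': A→{G}, B→{B, D, E}, C→{G, H}, D→{A, D, G}, E→{B, C}, F→{A, B}, G→{B}, H→{F, G}; now {A, B, C, D, E, F, G, H}.
Read '1': A→{G}, B→{B, D, E}, C→{G, H}, D→{A, D, G}, E→{B, C}, F→{A, B}, G→{B}, H→{F, G}; now {A, B, C, D, E, F, G, H}.
Read '0': A→{B}, B→{S, E}, C→{C}, D→{D}, E→{C}, F→∅, G→{B, C}, H→{A, B, D}; union {S, A, B, C, D, E}; ε-closure = {S, A, B, C, D, E, G, H}.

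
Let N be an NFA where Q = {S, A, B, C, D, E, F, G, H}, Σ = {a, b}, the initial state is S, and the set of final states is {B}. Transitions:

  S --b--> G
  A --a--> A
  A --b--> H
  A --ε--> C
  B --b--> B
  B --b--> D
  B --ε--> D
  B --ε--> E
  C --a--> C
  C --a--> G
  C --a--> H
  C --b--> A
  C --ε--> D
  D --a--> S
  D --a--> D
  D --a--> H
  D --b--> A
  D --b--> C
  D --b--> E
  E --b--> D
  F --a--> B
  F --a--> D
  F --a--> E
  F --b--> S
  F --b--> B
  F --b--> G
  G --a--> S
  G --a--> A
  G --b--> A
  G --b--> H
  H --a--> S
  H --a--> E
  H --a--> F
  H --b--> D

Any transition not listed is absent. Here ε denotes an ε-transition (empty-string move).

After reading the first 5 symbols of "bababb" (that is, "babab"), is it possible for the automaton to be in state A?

Yes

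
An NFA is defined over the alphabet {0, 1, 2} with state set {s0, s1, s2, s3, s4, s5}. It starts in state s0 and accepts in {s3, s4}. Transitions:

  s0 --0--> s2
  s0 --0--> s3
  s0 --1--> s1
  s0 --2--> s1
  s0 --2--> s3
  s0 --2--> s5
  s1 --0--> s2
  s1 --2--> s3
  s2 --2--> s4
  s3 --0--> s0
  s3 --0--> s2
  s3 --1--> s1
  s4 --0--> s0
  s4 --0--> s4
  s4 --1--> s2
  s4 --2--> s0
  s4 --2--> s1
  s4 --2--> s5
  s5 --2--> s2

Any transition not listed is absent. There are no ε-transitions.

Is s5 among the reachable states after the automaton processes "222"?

No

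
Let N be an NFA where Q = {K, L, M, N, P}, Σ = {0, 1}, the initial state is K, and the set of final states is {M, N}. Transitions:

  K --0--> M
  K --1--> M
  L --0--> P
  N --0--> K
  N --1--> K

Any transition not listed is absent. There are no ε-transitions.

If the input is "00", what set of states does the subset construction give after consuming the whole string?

∅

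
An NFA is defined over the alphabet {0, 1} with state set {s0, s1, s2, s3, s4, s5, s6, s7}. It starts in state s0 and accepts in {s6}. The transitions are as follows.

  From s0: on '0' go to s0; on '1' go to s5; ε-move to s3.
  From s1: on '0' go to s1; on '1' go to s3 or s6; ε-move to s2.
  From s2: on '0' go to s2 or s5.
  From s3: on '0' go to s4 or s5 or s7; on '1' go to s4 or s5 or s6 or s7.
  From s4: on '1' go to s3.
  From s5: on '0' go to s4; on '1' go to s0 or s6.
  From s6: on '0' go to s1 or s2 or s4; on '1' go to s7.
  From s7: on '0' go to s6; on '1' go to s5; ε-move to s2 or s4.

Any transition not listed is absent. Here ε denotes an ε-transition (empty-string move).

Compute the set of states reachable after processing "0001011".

{s0, s2, s3, s4, s5, s6, s7}

Start: ε-closure({s0}) = {s0, s3}.
Read '0': {s0, s3} → {s0, s2, s3, s4, s5, s7}.
Read '0': {s0, s2, s3, s4, s5, s7} → {s0, s2, s3, s4, s5, s6, s7}.
Read '0': {s0, s2, s3, s4, s5, s6, s7} → {s0, s1, s2, s3, s4, s5, s6, s7}.
Read '1': {s0, s1, s2, s3, s4, s5, s6, s7} → {s0, s2, s3, s4, s5, s6, s7}.
Read '0': {s0, s2, s3, s4, s5, s6, s7} → {s0, s1, s2, s3, s4, s5, s6, s7}.
Read '1': {s0, s1, s2, s3, s4, s5, s6, s7} → {s0, s2, s3, s4, s5, s6, s7}.
Read '1': {s0, s2, s3, s4, s5, s6, s7} → {s0, s2, s3, s4, s5, s6, s7}.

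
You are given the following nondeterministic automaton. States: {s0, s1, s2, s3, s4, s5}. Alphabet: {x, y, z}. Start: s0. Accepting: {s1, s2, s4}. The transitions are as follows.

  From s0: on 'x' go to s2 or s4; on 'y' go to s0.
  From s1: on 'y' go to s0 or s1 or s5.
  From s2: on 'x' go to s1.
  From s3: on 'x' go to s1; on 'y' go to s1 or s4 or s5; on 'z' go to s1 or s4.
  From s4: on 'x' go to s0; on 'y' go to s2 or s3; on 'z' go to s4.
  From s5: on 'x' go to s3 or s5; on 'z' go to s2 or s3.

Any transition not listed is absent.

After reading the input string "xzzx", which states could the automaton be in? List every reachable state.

{s0}

Start in {s0}.
Read 'x': s0→{s2, s4}; now {s2, s4}.
Read 'z': s2→∅, s4→{s4}; now {s4}.
Read 'z': s4→{s4}; now {s4}.
Read 'x': s4→{s0}; now {s0}.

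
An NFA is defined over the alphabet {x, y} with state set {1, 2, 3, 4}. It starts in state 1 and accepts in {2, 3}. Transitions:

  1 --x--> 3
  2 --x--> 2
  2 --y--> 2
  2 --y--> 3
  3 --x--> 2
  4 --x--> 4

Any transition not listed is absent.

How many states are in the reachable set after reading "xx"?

Start in {1}.
Read 'x': {1} → {3}.
Read 'x': {3} → {2}.
That set has 1 state.

1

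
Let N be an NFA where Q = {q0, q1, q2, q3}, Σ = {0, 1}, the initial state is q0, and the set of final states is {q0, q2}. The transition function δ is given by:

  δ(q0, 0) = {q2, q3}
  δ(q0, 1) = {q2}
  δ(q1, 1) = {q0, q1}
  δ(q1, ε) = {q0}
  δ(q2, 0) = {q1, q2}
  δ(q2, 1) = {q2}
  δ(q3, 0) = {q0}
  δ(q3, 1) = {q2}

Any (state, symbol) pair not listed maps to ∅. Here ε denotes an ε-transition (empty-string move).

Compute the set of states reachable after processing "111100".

{q0, q1, q2, q3}

Start in {q0}.
Read '1': q0→{q2}; now {q2}.
Read '1': q2→{q2}; now {q2}.
Read '1': q2→{q2}; now {q2}.
Read '1': q2→{q2}; now {q2}.
Read '0': q2→{q1, q2}; union {q1, q2}; ε-closure = {q0, q1, q2}.
Read '0': q0→{q2, q3}, q1→∅, q2→{q1, q2}; union {q1, q2, q3}; ε-closure = {q0, q1, q2, q3}.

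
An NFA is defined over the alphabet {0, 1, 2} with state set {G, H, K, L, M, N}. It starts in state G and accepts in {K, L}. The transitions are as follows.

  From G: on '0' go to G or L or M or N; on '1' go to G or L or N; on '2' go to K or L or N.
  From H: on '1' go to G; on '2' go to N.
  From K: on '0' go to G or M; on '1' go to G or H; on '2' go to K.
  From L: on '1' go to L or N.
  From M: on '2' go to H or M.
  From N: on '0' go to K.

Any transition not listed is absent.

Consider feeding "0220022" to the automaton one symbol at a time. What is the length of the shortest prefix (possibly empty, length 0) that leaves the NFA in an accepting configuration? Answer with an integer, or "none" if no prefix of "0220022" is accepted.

1

Start in {G}.
Read '0': G→{G, L, M, N}; now {G, L, M, N}.
None of the earlier sets intersect F, but {G, L, M, N} does.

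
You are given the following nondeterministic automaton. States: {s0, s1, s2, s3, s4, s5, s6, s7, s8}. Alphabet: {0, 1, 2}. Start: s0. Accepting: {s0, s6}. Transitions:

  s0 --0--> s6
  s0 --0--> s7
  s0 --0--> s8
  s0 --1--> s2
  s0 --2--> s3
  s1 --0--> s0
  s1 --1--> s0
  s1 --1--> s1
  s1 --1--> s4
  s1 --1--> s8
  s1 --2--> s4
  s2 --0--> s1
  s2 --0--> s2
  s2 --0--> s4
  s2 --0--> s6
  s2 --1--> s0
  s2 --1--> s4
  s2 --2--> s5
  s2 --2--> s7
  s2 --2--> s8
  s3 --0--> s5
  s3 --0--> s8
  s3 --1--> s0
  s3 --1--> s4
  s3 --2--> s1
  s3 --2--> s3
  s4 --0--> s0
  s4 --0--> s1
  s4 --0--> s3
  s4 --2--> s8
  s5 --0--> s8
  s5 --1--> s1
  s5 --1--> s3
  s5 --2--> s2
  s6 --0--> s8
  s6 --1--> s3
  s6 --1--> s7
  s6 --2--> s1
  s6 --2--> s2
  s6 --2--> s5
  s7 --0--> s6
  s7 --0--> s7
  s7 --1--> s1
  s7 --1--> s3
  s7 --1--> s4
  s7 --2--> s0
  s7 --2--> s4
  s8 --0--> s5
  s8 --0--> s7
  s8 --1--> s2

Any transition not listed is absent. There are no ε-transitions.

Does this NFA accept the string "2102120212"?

No

Start in {s0}.
Read '2': {s0} → {s3}.
Read '1': {s3} → {s0, s4}.
Read '0': {s0, s4} → {s0, s1, s3, s6, s7, s8}.
Read '2': {s0, s1, s3, s6, s7, s8} → {s0, s1, s2, s3, s4, s5}.
Read '1': {s0, s1, s2, s3, s4, s5} → {s0, s1, s2, s3, s4, s8}.
Read '2': {s0, s1, s2, s3, s4, s8} → {s1, s3, s4, s5, s7, s8}.
Read '0': {s1, s3, s4, s5, s7, s8} → {s0, s1, s3, s5, s6, s7, s8}.
Read '2': {s0, s1, s3, s5, s6, s7, s8} → {s0, s1, s2, s3, s4, s5}.
Read '1': {s0, s1, s2, s3, s4, s5} → {s0, s1, s2, s3, s4, s8}.
Read '2': {s0, s1, s2, s3, s4, s8} → {s1, s3, s4, s5, s7, s8}.
The final set {s1, s3, s4, s5, s7, s8} contains no accepting state.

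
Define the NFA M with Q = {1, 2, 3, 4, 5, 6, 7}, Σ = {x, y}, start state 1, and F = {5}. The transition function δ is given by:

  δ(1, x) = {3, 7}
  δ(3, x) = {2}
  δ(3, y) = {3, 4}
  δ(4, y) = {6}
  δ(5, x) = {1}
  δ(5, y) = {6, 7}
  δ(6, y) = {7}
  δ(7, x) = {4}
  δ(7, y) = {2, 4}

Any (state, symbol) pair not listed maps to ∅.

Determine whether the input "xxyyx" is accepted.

No

Start in {1}.
Read 'x': 1→{3, 7}; now {3, 7}.
Read 'x': 3→{2}, 7→{4}; now {2, 4}.
Read 'y': 2→∅, 4→{6}; now {6}.
Read 'y': 6→{7}; now {7}.
Read 'x': 7→{4}; now {4}.
The final set {4} contains no accepting state.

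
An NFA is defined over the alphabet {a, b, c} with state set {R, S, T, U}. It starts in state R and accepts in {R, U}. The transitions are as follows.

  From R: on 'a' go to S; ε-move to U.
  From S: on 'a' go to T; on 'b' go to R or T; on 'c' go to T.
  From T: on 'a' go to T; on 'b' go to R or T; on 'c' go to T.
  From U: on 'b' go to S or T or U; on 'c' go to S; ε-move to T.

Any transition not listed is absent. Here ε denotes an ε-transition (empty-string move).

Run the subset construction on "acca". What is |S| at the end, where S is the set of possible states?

1

Start: ε-closure({R}) = {R, T, U}.
Read 'a': {R, T, U} → {S, T}.
Read 'c': {S, T} → {T}.
Read 'c': {T} → {T}.
Read 'a': {T} → {T}.
That set has 1 state.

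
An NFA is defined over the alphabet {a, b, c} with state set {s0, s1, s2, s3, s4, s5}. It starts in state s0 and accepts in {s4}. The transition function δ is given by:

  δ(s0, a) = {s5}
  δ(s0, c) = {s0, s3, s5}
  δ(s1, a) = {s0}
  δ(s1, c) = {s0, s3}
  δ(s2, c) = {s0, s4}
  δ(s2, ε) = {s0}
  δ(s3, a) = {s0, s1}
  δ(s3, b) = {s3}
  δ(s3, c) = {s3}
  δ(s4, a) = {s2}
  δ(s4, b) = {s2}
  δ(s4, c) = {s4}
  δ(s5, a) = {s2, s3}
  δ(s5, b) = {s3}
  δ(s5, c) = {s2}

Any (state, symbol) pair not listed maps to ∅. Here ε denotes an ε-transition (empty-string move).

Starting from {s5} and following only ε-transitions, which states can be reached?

{s5}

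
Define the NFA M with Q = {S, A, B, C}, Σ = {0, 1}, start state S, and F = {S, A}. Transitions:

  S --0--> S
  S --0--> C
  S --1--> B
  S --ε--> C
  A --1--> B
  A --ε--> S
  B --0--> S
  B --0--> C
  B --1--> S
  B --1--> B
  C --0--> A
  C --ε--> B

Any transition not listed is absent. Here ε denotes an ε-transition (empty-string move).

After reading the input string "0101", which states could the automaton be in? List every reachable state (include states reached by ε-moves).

{S, B, C}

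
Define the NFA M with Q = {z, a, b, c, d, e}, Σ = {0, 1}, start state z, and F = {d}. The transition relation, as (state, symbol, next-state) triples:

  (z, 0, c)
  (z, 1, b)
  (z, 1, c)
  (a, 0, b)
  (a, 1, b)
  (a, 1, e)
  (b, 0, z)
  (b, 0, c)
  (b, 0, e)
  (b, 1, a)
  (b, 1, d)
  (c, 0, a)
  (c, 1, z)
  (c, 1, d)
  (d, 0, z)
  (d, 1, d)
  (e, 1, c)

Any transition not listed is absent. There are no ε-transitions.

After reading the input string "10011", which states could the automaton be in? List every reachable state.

Start in {z}.
Read '1': z→{b, c}; now {b, c}.
Read '0': b→{z, c, e}, c→{a}; now {z, a, c, e}.
Read '0': z→{c}, a→{b}, c→{a}, e→∅; now {a, b, c}.
Read '1': a→{b, e}, b→{a, d}, c→{z, d}; now {z, a, b, d, e}.
Read '1': z→{b, c}, a→{b, e}, b→{a, d}, d→{d}, e→{c}; now {a, b, c, d, e}.

{a, b, c, d, e}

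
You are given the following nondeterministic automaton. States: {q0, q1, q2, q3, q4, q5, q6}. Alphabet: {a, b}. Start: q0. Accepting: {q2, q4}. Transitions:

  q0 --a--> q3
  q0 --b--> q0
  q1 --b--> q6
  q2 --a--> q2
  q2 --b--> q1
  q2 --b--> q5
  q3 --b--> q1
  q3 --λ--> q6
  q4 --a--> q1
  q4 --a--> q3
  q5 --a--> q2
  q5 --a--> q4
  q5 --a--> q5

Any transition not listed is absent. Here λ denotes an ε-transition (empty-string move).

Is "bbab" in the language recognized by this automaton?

Start in {q0}.
Read 'b': q0→{q0}; now {q0}.
Read 'b': q0→{q0}; now {q0}.
Read 'a': q0→{q3}; union {q3}; ε-closure = {q3, q6}.
Read 'b': q3→{q1}, q6→∅; now {q1}.
The final set {q1} contains no accepting state.

No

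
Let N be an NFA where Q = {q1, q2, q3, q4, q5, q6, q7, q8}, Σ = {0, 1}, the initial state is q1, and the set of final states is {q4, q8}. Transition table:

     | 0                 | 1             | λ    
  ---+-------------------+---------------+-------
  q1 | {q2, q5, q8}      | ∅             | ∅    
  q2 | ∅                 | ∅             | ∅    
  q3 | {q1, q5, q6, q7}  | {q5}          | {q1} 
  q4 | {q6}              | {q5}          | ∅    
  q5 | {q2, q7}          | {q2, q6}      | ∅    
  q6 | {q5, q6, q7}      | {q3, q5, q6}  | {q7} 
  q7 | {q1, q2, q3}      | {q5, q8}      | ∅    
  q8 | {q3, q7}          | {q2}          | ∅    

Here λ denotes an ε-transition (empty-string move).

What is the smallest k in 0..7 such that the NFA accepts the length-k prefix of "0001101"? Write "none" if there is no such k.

Start in {q1}.
Read '0': {q1} → {q2, q5, q8}.
None of the earlier sets intersect F, but {q2, q5, q8} does.

1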